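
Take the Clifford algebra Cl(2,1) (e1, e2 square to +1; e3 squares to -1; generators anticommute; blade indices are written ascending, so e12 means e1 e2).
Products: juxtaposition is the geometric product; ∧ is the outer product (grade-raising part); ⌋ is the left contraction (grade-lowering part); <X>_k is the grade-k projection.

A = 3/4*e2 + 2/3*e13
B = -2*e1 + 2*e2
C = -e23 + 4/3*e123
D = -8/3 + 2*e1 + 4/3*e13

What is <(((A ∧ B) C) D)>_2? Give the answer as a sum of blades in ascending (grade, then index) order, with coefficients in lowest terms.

step 1: 3/2*e12 - 4/3*e123
step 2: -16/9 + 4/3*e1 - 2*e3 - 3/2*e13
step 3: 146/27 - 88/9*e1 + 91/9*e3 + 152/27*e13
step 4: 152/27*e13
Answer: 152/27*e13


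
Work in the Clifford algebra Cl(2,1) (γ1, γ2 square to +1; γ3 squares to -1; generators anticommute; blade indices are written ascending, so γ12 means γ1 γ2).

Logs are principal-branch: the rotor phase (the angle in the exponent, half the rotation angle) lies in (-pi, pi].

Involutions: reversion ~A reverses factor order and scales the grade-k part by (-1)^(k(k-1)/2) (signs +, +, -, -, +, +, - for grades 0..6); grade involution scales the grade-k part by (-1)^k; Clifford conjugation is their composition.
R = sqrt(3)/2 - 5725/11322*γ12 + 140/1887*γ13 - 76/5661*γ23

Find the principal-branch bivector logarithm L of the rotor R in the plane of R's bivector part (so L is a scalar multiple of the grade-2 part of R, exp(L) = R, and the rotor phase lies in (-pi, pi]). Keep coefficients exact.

The scalar part of R is sqrt(3)/2, and that scalar determines the rotor phase on the principal branch; recovering the unit plane as bivector-part over sine of the phase gives L = phase * plane.
Concretely: cos(phase) = sqrt(3)/2 gives phase = ±pi/6, and since phase/sin(phase) is even the sign is immaterial: L = (phase/sin(phase)) * <R>_2 = (pi/3) * <R>_2.
Answer: -5725*pi/33966*γ12 + 140*pi/5661*γ13 - 76*pi/16983*γ23


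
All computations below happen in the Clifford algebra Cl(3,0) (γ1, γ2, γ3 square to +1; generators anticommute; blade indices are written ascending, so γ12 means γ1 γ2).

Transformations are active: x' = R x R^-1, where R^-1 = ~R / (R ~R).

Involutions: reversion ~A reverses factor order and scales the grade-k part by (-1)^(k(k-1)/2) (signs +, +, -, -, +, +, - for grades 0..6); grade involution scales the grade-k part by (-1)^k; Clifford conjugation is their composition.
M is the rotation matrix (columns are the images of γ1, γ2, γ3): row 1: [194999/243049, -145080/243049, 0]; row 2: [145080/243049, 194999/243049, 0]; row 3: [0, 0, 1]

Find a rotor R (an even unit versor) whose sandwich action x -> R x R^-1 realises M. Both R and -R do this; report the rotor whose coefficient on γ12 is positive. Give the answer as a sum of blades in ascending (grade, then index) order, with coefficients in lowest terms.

Method: write R = a + b12*γ12 + b13*γ13 + b23*γ23 with a^2 + b12^2 + b13^2 + b23^2 = 1 (so R^-1 = ~R). Expanding the columns R e_j ~R gives tr M = 4a^2 - 1 and, from the antisymmetric part, M21 - M12 = -4a*b12, M13 - M31 = 4a*b13, M32 - M23 = -4a*b23.
Here tr M = 633047/243049, so a^2 = (1 + tr M)/4 = 219024/243049 and a = ±468/493. Taking a = 468/493: M21 - M12 = 290160/243049, M13 - M31 = 0, M32 - M23 = 0, giving b12 = -155/493, b13 = 0, b23 = 0, i.e. R = 468/493 - 155/493*γ12.
Its γ12 coefficient is negative, so report the other preimage -R.
Answer: -468/493 + 155/493*γ12. Why the constraint matters: R and -R act identically through the sandwich — M has trace 633047/243049 either way — so only the sign condition on γ12 picks one of the two preimages.


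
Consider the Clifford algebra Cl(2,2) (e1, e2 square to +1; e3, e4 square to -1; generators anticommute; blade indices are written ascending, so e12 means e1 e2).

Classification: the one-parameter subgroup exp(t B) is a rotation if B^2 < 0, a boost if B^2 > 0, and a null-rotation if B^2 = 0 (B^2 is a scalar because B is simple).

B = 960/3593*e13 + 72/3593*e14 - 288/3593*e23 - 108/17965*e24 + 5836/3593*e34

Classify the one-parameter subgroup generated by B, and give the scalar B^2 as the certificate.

B^2 term by term: the squares give (960/3593)^2*(e13)^2 + (72/3593)^2*(e14)^2 + (-288/3593)^2*(e23)^2 + (-108/17965)^2*(e24)^2 + (5836/3593)^2*(e34)^2 = 921600/12909649*(+1) + 5184/12909649*(+1) + 82944/12909649*(+1) + 11664/322741225*(+1) + 34058896/12909649*(-1) = -64/25 (each basis 2-blade squares to minus the product of its generators' squares); cross terms between blades sharing an index anticommute and cancel; the commuting (index-disjoint) pairs give grade-4 terms 2*c*c'*(blade product), which cancel blade by blade — e1234: 41472/12909649 - 41472/12909649 = 0 — confirming B is simple. So B^2 = -64/25.
Answer: rotation, certificate B^2 = -64/25. Certificate logic: -64/25 is a conjugation-invariant scalar, so its sign fixes rotation versus boost versus null-rotation outright.


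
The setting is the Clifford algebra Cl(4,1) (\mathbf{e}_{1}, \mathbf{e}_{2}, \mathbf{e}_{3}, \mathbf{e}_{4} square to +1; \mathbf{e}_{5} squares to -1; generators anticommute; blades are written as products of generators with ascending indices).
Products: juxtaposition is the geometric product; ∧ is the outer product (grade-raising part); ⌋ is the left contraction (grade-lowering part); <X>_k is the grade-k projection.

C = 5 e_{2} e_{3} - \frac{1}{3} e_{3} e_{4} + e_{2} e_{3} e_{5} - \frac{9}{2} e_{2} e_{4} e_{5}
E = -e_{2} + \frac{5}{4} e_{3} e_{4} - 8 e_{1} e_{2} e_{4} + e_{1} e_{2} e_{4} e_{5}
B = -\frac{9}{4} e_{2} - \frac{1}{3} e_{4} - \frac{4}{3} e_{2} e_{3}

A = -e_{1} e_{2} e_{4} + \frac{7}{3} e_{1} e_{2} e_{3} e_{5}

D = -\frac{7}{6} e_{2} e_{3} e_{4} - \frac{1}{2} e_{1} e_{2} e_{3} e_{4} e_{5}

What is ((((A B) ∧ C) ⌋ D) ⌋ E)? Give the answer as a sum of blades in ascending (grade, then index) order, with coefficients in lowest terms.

step 1: \frac{1}{3} e_{1} e_{2} - \frac{9}{4} e_{1} e_{4} + \frac{28}{9} e_{1} e_{5} + \frac{4}{3} e_{1} e_{3} e_{4} - \frac{21}{4} e_{1} e_{3} e_{5} + \frac{7}{9} e_{1} e_{2} e_{3} e_{4} e_{5}
step 2: -\frac{409}{36} e_{1} e_{2} e_{3} e_{4} + \frac{140}{9} e_{1} e_{2} e_{3} e_{5} - \frac{28}{27} e_{1} e_{3} e_{4} e_{5} - \frac{9}{4} e_{1} e_{2} e_{3} e_{4} e_{5}
step 3: -\frac{9}{8} + \frac{14}{27} e_{2} - \frac{70}{9} e_{4} + \frac{409}{72} e_{5}
step 4: -\frac{14}{27} + \frac{9}{8} e_{2} + \frac{175}{18} e_{3} + \frac{560}{9} e_{1} e_{2} + \frac{112}{27} e_{1} e_{4} - \frac{45}{32} e_{3} e_{4} + \frac{1057}{72} e_{1} e_{2} e_{4} - \frac{70}{9} e_{1} e_{2} e_{5} - \frac{14}{27} e_{1} e_{4} e_{5} - \frac{9}{8} e_{1} e_{2} e_{4} e_{5}
Answer: -\frac{14}{27} + \frac{9}{8} e_{2} + \frac{175}{18} e_{3} + \frac{560}{9} e_{1} e_{2} + \frac{112}{27} e_{1} e_{4} - \frac{45}{32} e_{3} e_{4} + \frac{1057}{72} e_{1} e_{2} e_{4} - \frac{70}{9} e_{1} e_{2} e_{5} - \frac{14}{27} e_{1} e_{4} e_{5} - \frac{9}{8} e_{1} e_{2} e_{4} e_{5}


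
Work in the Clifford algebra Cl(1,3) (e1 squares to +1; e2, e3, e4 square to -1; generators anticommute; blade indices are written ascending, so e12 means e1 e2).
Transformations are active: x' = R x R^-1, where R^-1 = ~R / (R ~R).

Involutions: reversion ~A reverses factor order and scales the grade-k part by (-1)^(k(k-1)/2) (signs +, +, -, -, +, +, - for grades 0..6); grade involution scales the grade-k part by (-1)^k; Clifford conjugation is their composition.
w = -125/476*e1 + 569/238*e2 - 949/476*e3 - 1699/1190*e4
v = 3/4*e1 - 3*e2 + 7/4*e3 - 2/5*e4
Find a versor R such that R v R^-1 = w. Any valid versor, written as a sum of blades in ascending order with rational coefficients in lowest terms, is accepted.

R = v + w = 58/119*e1 - 145/238*e2 - 29/119*e3 - 435/238*e4 works: the equal norms (-583/50) guarantee its sandwich swaps v into w.
Answer: 58/119*e1 - 145/238*e2 - 29/119*e3 - 435/238*e4


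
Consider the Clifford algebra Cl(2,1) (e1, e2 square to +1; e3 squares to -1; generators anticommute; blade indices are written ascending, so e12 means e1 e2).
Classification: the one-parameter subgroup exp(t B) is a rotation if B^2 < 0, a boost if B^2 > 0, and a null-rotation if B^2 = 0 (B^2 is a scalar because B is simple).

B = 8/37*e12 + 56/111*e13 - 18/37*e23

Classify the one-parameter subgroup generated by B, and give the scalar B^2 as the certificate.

B^2 term by term: the squares give (8/37)^2*(e12)^2 + (56/111)^2*(e13)^2 + (-18/37)^2*(e23)^2 = 64/1369*(-1) + 3136/12321*(+1) + 324/1369*(+1) = 4/9 (each basis 2-blade squares to minus the product of its generators' squares); cross terms between blades sharing an index anticommute and cancel. So B^2 = 4/9.
Answer: boost, certificate B^2 = 4/9. One invariant decides it: the square 4/9 survives every conjugation, and its sign is exactly the classification.


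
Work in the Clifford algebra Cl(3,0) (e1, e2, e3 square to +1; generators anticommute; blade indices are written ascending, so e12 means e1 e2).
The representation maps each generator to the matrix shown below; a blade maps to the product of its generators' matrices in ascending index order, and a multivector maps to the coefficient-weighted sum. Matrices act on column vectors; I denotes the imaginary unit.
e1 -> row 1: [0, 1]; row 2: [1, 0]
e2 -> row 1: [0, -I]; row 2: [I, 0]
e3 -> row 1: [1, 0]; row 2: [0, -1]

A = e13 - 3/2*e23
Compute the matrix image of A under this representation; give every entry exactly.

Bivector images (products of the table entries): rho(e13) = rho(e1)rho(e3) = row 1: [0, -1]; row 2: [1, 0]; rho(e23) = rho(e2)rho(e3) = row 1: [0, I]; row 2: [I, 0].
M = (1)*rho(e13) + (-3/2)*rho(e23), summed entrywise:
Answer: row 1: [0, -1 - 3*I/2]; row 2: [1 - 3*I/2, 0]


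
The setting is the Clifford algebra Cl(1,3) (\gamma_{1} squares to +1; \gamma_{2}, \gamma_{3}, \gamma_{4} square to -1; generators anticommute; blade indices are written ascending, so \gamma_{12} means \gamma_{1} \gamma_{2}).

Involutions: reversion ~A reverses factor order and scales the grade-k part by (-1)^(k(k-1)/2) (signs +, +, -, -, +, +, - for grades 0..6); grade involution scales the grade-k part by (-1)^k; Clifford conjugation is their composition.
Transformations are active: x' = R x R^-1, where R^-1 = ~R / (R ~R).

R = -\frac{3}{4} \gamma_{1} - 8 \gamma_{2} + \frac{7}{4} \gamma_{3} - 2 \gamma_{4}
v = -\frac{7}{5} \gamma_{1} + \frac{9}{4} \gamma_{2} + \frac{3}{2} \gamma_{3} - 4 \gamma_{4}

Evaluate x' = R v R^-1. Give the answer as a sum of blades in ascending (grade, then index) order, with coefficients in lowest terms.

~R = -\frac{3}{4} \gamma_{1} - 8 \gamma_{2} + \frac{7}{4} \gamma_{3} - 2 \gamma_{4}, and R ~R = -\frac{141}{2}, so R^-1 = ~R / (-\frac{141}{2}).
R v = \frac{337}{40} - \frac{1031}{80} \gamma_{12} + \frac{53}{40} \gamma_{13} + \frac{1}{5} \gamma_{14} - \frac{255}{16} \gamma_{23} + \frac{73}{2} \gamma_{24} - 4 \gamma_{34}
Answer: \frac{2969}{1880} \gamma_{1} - \frac{953}{2820} \gamma_{2} - \frac{10819}{5640} \gamma_{3} + \frac{3157}{705} \gamma_{4}


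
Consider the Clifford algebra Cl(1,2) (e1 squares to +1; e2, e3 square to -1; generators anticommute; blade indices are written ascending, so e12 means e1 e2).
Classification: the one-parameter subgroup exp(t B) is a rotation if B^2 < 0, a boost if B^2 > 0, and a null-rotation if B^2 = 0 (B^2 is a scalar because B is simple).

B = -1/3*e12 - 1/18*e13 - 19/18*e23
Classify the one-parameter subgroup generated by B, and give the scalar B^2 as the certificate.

B^2 term by term: the squares give (-1/3)^2*(e12)^2 + (-1/18)^2*(e13)^2 + (-19/18)^2*(e23)^2 = 1/9*(+1) + 1/324*(+1) + 361/324*(-1) = -1 (each basis 2-blade squares to minus the product of its generators' squares); cross terms between blades sharing an index anticommute and cancel. So B^2 = -1.
Answer: rotation, certificate B^2 = -1. Check the certificate: B^2 = -1, and that sign is decisive whatever form B takes.


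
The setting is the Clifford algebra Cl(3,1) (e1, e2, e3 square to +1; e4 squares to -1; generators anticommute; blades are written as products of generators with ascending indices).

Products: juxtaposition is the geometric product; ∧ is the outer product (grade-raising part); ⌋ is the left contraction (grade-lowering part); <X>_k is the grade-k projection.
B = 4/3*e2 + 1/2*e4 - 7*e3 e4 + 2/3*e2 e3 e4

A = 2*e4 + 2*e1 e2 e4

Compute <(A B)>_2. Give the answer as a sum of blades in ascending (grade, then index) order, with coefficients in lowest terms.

step 1: -1 - 14*e3 - e1 e2 - 4/3*e1 e3 - 8/3*e1 e4 - 4/3*e2 e3 - 8/3*e2 e4 - 14*e1 e2 e3
step 2: -e1 e2 - 4/3*e1 e3 - 8/3*e1 e4 - 4/3*e2 e3 - 8/3*e2 e4
Answer: -e1 e2 - 4/3*e1 e3 - 8/3*e1 e4 - 4/3*e2 e3 - 8/3*e2 e4


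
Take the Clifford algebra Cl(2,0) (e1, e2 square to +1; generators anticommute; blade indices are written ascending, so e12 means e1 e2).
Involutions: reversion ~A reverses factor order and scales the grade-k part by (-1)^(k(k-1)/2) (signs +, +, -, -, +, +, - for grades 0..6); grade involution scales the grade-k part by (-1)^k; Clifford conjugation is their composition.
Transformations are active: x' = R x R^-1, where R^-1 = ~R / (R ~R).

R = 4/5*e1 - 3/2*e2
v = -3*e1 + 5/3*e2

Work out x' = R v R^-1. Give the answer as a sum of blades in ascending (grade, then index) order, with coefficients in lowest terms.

~R = 4/5*e1 - 3/2*e2, and R ~R = 289/100, so R^-1 = ~R / (289/100).
R v = -49/10 - 19/6*e12
Answer: 83/289*e1 + 2965/867*e2


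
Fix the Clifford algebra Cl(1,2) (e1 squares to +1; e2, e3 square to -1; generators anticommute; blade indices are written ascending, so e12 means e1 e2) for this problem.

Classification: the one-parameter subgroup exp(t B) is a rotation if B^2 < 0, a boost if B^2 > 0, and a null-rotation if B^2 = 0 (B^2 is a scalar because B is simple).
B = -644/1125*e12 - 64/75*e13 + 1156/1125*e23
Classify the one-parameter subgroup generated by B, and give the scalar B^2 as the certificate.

B^2 term by term: the squares give (-644/1125)^2*(e12)^2 + (-64/75)^2*(e13)^2 + (1156/1125)^2*(e23)^2 = 414736/1265625*(+1) + 4096/5625*(+1) + 1336336/1265625*(-1) = 0 (each basis 2-blade squares to minus the product of its generators' squares); cross terms between blades sharing an index anticommute and cancel. So B^2 = 0.
Answer: null-rotation, certificate B^2 = 0. Certificate logic: 0 is a conjugation-invariant scalar, so its sign fixes rotation versus boost versus null-rotation outright.


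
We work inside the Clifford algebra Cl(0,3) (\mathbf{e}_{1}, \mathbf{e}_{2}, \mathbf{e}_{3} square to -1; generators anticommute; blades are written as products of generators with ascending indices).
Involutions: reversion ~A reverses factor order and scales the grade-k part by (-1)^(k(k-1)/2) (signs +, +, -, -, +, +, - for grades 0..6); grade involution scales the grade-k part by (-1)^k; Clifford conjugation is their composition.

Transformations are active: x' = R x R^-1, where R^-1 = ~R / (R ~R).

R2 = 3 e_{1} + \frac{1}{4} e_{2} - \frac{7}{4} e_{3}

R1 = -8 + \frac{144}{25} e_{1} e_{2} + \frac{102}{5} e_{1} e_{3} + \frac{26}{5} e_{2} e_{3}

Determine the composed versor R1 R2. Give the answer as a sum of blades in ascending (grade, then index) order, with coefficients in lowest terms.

Distribute over the terms of R2 (each basis-blade product reordered to ascending indices, repeated generators contracted through their squares):
R1 (3 e_{1}) = -24 e_{1} + \frac{432}{25} e_{2} + \frac{306}{5} e_{3} + \frac{78}{5} e_{1} e_{2} e_{3}
R1 (\frac{1}{4} e_{2}) = -\frac{36}{25} e_{1} - 2 e_{2} + \frac{13}{10} e_{3} - \frac{51}{10} e_{1} e_{2} e_{3}
R1 (-\frac{7}{4} e_{3}) = \frac{357}{10} e_{1} + \frac{91}{10} e_{2} + 14 e_{3} - \frac{252}{25} e_{1} e_{2} e_{3}
Summing the partial products and collecting blades:
Answer: \frac{513}{50} e_{1} + \frac{1219}{50} e_{2} + \frac{153}{2} e_{3} + \frac{21}{50} e_{1} e_{2} e_{3}


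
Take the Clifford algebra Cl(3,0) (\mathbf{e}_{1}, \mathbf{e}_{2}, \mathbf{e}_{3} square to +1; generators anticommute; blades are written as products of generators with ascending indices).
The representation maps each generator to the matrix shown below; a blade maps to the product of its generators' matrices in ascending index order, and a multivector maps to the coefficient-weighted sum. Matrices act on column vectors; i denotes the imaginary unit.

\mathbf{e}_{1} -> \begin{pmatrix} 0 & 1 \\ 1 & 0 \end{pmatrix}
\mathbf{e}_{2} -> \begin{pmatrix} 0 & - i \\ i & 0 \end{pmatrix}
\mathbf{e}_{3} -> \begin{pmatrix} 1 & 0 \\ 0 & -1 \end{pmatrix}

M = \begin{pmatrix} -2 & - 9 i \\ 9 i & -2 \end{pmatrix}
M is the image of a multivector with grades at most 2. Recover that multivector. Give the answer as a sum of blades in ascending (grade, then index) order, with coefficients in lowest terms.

Method: 1, rho(e_{1}), rho(e_{2}), rho(e_{3}) form a trace-orthogonal basis of the 2x2 complex matrices (tr(X Y) = 2 if X = Y, else 0), so M = m0*1 + m1*rho(e_{1}) + m2*rho(e_{2}) + m3*rho(e_{3}) with m0 = tr(M)/2 = -2, m1 = tr(M rho(e_{1}))/2 = 0, m2 = tr(M rho(e_{2}))/2 = 9, m3 = tr(M rho(e_{3}))/2 = 0.
Multiplying table entries, the bivector images are rho(e_{1} e_{2}) = i*rho(e_{3}), rho(e_{1} e_{3}) = -i*rho(e_{2}), rho(e_{2} e_{3}) = i*rho(e_{1}); with real blade coefficients the real parts of m0..m3 are the coefficients of 1, e_{1}, e_{2}, e_{3} and the imaginary parts give the bivectors (e_{2} e_{3}: Im m1, e_{1} e_{3}: -Im m2, e_{1} e_{2}: Im m3).
Answer: -2 + 9 e_{2}


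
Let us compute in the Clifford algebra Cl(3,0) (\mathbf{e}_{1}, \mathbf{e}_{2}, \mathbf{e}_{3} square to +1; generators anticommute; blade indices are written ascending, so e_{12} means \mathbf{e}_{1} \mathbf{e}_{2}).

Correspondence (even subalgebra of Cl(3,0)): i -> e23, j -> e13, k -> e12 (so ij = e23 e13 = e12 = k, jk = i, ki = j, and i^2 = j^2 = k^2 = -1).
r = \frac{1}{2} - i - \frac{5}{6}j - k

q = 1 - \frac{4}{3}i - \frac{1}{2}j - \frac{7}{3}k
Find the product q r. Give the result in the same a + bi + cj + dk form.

In blades: q = 1 - \frac{7}{3} e_{12} - \frac{1}{2} e_{13} - \frac{4}{3} e_{23}, r = \frac{1}{2} - e_{12} - \frac{5}{6} e_{13} - e_{23}.
Distribute q over r term by term (generator squares from the signature, products reordered to ascending indices): (1)*r = \frac{1}{2} - e_{12} - \frac{5}{6} e_{13} - e_{23}; (-\frac{7}{3} e_{12})*r = -\frac{7}{3} - \frac{7}{6} e_{12} + \frac{7}{3} e_{13} - \frac{35}{18} e_{23}; (-\frac{1}{2} e_{13})*r = -\frac{5}{12} - \frac{1}{2} e_{12} - \frac{1}{4} e_{13} + \frac{1}{2} e_{23}; (-\frac{4}{3} e_{23})*r = -\frac{4}{3} + \frac{10}{9} e_{12} - \frac{4}{3} e_{13} - \frac{2}{3} e_{23}.
Sum: -\frac{43}{12} - \frac{14}{9} e_{12} - \frac{1}{12} e_{13} - \frac{28}{9} e_{23}; translating back through the correspondence:
Answer: -\frac{43}{12} - \frac{28}{9}i - \frac{1}{12}j - \frac{14}{9}k


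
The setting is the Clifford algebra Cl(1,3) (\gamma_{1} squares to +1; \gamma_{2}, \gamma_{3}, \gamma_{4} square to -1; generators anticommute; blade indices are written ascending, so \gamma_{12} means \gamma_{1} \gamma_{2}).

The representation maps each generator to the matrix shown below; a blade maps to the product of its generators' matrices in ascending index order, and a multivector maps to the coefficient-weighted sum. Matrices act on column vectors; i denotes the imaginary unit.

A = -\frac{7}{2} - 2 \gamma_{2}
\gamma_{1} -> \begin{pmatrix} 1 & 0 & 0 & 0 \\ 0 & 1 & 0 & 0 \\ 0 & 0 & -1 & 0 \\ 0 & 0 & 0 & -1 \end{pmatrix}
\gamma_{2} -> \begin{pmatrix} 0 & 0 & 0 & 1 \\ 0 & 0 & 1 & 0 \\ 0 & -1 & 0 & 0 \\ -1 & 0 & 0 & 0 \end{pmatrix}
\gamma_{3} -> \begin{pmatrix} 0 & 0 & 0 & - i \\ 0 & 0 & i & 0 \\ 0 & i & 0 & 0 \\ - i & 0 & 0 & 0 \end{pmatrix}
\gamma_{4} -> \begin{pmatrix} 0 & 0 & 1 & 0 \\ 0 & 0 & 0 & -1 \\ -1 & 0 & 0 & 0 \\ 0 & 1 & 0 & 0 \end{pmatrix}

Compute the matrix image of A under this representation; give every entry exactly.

M = (-\frac{7}{2})*1 + (-2)*rho(\gamma_{2}), summed entrywise (1 is the identity matrix):
Answer: \begin{pmatrix} - \frac{7}{2} & 0 & 0 & -2 \\ 0 & - \frac{7}{2} & -2 & 0 \\ 0 & 2 & - \frac{7}{2} & 0 \\ 2 & 0 & 0 & - \frac{7}{2} \end{pmatrix}


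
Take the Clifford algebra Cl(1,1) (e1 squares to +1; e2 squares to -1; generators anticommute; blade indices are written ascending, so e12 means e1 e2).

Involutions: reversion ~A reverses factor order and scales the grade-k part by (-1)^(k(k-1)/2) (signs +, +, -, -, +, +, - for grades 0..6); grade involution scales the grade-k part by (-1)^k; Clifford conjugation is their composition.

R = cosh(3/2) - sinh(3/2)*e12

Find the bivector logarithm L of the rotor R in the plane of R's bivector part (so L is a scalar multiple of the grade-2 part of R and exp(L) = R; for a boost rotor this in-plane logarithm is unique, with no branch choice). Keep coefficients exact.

The scalar part of R is cosh(3/2), so cosh pins the rapidity up to sign — the sign comes from the bivector part; dividing that part by sinh of the rapidity yields the plane, and the in-plane L = rapidity * plane is unique because the two sign choices cancel.
Concretely: cosh(rapidity) = cosh(3/2) gives rapidity = ±3/2, and since rapidity/sinh(rapidity) is even the sign is immaterial: L = (rapidity/sinh(rapidity)) * <R>_2 = (3/(2*sinh(3/2))) * <R>_2.
Answer: -3/2*e12


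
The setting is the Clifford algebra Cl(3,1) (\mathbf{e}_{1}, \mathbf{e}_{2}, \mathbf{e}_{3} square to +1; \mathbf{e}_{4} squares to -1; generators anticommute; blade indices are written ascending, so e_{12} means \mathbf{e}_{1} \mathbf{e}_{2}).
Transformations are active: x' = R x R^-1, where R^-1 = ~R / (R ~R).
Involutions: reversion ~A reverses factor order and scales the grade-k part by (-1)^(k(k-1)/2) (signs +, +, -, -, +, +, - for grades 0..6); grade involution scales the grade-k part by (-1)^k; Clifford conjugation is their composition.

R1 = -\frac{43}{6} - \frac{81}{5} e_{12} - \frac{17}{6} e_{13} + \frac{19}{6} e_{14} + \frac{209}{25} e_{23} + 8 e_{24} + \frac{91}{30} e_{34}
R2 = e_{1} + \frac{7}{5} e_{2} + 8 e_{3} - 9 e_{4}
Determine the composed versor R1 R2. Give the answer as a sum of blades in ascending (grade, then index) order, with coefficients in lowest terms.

Distribute over the terms of R2 (each basis-blade product reordered to ascending indices, repeated generators contracted through their squares):
R1 (e_{1}) = -\frac{43}{6} e_{1} + \frac{81}{5} e_{2} + \frac{17}{6} e_{3} - \frac{19}{6} e_{4} + \frac{209}{25} e_{123} + 8 e_{124} + \frac{91}{30} e_{134}
R1 (\frac{7}{5} e_{2}) = -\frac{567}{25} e_{1} - \frac{301}{30} e_{2} - \frac{1463}{125} e_{3} - \frac{56}{5} e_{4} + \frac{119}{30} e_{123} - \frac{133}{30} e_{124} + \frac{637}{150} e_{234}
R1 (8 e_{3}) = -\frac{68}{3} e_{1} + \frac{1672}{25} e_{2} - \frac{172}{3} e_{3} - \frac{364}{15} e_{4} - \frac{648}{5} e_{123} - \frac{76}{3} e_{134} - 64 e_{234}
R1 (-9 e_{4}) = \frac{57}{2} e_{1} + 72 e_{2} + \frac{273}{10} e_{3} + \frac{129}{2} e_{4} + \frac{729}{5} e_{124} + \frac{51}{2} e_{134} - \frac{1881}{25} e_{234}
Summing the partial products and collecting blades:
Answer: -\frac{1801}{75} e_{1} + \frac{21757}{150} e_{2} - \frac{4863}{125} e_{3} + \frac{388}{15} e_{4} - \frac{17591}{150} e_{123} + \frac{4481}{30} e_{124} + \frac{16}{5} e_{134} - \frac{20249}{150} e_{234}


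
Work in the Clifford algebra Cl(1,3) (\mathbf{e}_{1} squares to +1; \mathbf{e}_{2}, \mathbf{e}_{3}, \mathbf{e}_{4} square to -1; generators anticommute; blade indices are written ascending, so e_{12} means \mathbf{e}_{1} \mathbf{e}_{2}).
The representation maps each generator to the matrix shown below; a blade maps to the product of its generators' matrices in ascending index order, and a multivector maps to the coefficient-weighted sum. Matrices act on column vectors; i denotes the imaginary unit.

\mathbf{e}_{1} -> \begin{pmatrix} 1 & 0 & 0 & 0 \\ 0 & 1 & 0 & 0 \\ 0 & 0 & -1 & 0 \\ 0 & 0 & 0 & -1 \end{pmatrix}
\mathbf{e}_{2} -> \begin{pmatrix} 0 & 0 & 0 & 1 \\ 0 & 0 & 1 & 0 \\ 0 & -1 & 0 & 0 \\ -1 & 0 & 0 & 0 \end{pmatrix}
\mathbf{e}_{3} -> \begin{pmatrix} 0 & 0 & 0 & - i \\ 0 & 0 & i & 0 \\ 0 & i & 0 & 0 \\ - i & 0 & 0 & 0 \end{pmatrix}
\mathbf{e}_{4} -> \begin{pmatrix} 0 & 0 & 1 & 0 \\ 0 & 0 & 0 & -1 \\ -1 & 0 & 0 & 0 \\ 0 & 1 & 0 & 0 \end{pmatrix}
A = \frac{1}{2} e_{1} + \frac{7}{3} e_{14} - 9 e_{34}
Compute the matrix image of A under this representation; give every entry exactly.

Bivector images (products of the table entries): rho(e_{14}) = rho(\mathbf{e}_{1})rho(\mathbf{e}_{4}) = \begin{pmatrix} 0 & 0 & 1 & 0 \\ 0 & 0 & 0 & -1 \\ 1 & 0 & 0 & 0 \\ 0 & -1 & 0 & 0 \end{pmatrix}; rho(e_{34}) = rho(\mathbf{e}_{3})rho(\mathbf{e}_{4}) = \begin{pmatrix} 0 & - i & 0 & 0 \\ - i & 0 & 0 & 0 \\ 0 & 0 & 0 & - i \\ 0 & 0 & - i & 0 \end{pmatrix}.
M = (\frac{1}{2})*rho(e_{1}) + (\frac{7}{3})*rho(e_{14}) + (-9)*rho(e_{34}), summed entrywise:
Answer: \begin{pmatrix} \frac{1}{2} & 9 i & \frac{7}{3} & 0 \\ 9 i & \frac{1}{2} & 0 & - \frac{7}{3} \\ \frac{7}{3} & 0 & - \frac{1}{2} & 9 i \\ 0 & - \frac{7}{3} & 9 i & - \frac{1}{2} \end{pmatrix}


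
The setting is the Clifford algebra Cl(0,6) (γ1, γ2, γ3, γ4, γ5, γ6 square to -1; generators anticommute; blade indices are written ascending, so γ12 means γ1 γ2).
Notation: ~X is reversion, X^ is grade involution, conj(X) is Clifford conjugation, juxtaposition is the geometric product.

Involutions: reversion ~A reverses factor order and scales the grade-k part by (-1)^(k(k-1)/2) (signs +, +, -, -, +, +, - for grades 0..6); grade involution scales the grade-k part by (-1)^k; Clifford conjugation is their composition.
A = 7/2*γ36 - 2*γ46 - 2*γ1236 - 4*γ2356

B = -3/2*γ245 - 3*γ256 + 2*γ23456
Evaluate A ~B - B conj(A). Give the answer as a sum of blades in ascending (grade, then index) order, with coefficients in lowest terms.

first term: 12*γ3 - 8*γ4 + 6*γ135 - 4*γ145 + 13/2*γ235 - 13*γ245 + 3*γ256 - 6*γ346 + 3*γ13456 + 21/4*γ23456
second term: 12*γ3 - 8*γ4 - 6*γ135 + 4*γ145 - 13/2*γ235 + 13*γ245 - 3*γ256 + 6*γ346 + 3*γ13456 + 21/4*γ23456
Answer: 12*γ135 - 8*γ145 + 13*γ235 - 26*γ245 + 6*γ256 - 12*γ346


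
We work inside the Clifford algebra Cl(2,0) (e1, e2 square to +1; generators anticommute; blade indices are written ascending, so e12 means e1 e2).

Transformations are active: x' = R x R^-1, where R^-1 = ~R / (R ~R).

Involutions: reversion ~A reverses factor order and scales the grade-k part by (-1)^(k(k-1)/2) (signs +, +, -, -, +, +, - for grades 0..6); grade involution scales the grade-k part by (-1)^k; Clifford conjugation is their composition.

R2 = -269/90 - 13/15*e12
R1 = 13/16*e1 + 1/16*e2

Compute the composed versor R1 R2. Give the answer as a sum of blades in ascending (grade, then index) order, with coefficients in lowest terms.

Distribute over the terms of R1 (each basis-blade product reordered to ascending indices, repeated generators contracted through their squares):
(13/16*e1) R2 = -3497/1440*e1 - 169/240*e2
(1/16*e2) R2 = 13/240*e1 - 269/1440*e2
Summing the partial products and collecting blades:
Answer: -3419/1440*e1 - 1283/1440*e2


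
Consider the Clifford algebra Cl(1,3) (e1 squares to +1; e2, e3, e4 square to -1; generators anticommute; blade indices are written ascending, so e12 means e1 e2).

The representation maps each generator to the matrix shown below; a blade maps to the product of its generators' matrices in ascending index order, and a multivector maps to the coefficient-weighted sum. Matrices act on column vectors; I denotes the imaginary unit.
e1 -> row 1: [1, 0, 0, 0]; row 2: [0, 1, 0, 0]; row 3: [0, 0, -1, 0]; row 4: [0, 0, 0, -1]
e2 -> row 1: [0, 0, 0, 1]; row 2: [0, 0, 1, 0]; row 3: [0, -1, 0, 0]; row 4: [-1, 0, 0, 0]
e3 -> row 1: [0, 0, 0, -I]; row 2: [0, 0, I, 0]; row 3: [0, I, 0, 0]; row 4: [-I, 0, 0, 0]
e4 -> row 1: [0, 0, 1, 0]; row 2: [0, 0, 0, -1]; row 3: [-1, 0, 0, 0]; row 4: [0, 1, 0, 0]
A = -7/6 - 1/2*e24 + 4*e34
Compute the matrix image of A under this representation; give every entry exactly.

Bivector images (products of the table entries): rho(e24) = rho(e2)rho(e4) = row 1: [0, 1, 0, 0]; row 2: [-1, 0, 0, 0]; row 3: [0, 0, 0, 1]; row 4: [0, 0, -1, 0]; rho(e34) = rho(e3)rho(e4) = row 1: [0, -I, 0, 0]; row 2: [-I, 0, 0, 0]; row 3: [0, 0, 0, -I]; row 4: [0, 0, -I, 0].
M = (-7/6)*1 + (-1/2)*rho(e24) + (4)*rho(e34), summed entrywise (1 is the identity matrix):
Answer: row 1: [-7/6, -1/2 - 4*I, 0, 0]; row 2: [1/2 - 4*I, -7/6, 0, 0]; row 3: [0, 0, -7/6, -1/2 - 4*I]; row 4: [0, 0, 1/2 - 4*I, -7/6]


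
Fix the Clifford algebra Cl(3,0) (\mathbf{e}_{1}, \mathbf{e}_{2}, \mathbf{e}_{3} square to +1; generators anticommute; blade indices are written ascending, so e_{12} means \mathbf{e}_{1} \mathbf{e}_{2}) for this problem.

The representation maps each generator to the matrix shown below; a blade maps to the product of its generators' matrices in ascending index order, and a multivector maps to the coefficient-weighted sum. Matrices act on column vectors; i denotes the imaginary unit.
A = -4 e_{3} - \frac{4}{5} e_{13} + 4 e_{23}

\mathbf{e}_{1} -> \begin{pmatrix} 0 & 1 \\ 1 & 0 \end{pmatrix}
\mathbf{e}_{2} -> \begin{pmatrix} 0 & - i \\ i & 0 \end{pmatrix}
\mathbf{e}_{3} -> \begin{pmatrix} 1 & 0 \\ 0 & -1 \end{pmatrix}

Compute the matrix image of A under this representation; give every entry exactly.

Bivector images (products of the table entries): rho(e_{13}) = rho(\mathbf{e}_{1})rho(\mathbf{e}_{3}) = \begin{pmatrix} 0 & -1 \\ 1 & 0 \end{pmatrix}; rho(e_{23}) = rho(\mathbf{e}_{2})rho(\mathbf{e}_{3}) = \begin{pmatrix} 0 & i \\ i & 0 \end{pmatrix}.
M = (-4)*rho(e_{3}) + (-\frac{4}{5})*rho(e_{13}) + (4)*rho(e_{23}), summed entrywise:
Answer: \begin{pmatrix} -4 & \frac{4}{5} + 4 i \\ - \frac{4}{5} + 4 i & 4 \end{pmatrix}


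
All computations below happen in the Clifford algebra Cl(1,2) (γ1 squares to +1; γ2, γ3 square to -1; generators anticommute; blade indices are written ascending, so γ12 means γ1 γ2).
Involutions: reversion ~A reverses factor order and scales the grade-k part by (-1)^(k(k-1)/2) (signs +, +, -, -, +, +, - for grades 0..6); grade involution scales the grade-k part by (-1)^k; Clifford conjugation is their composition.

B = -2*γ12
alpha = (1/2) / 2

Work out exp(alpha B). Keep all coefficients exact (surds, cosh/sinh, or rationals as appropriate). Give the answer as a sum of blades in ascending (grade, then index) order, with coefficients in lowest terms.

B^2 = (-2)^2*(γ12)^2 = 4*(+1) = 4 (a basis 2-blade squares to minus the product of its generators' squares).
B^2 = 4 — B^2 > 0, so the exponential closes hyperbolically: l = 2, alpha*l = 1/2, so exp(alpha B) = cosh(1/2) + (sinh(1/2)/2)*B = cosh(1/2) + (sinh(1/2)/2)*B.
Answer: cosh(1/2) - sinh(1/2)*γ12


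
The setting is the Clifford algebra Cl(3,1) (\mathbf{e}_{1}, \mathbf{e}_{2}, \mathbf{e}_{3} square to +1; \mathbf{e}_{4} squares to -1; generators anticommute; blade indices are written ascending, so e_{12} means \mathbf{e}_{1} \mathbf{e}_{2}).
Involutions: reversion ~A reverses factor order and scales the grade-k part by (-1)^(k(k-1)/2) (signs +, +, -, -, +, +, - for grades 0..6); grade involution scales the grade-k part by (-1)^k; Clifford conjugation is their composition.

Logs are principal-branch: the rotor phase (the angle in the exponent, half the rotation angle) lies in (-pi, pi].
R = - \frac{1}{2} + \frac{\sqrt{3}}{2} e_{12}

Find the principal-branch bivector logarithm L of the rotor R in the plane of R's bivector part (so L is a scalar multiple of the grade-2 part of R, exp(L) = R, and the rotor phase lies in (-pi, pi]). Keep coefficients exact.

The scalar part of R is - \frac{1}{2}, and that scalar determines the rotor phase on the principal branch; recovering the unit plane as bivector-part over sine of the phase gives L = phase * plane.
Concretely: cos(phase) = - \frac{1}{2} gives phase = ±\frac{2 \pi}{3}, and since phase/sin(phase) is even the sign is immaterial: L = (phase/sin(phase)) * <R>_2 = (\frac{4 \sqrt{3} \pi}{9}) * <R>_2.
Answer: \frac{2 \pi}{3} e_{12}


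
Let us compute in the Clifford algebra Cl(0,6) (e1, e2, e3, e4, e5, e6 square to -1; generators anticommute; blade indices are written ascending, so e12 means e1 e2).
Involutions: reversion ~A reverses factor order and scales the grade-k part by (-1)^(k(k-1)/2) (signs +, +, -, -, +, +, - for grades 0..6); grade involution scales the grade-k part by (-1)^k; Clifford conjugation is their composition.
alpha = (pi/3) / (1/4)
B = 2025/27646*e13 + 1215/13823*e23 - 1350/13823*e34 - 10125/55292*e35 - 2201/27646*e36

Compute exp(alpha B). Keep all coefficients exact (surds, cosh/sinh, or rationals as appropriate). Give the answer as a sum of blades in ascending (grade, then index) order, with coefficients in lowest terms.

B^2 term by term: the squares give (2025/27646)^2*(e13)^2 + (1215/13823)^2*(e23)^2 + (-1350/13823)^2*(e34)^2 + (-10125/55292)^2*(e35)^2 + (-2201/27646)^2*(e36)^2 = 4100625/764301316*(-1) + 1476225/191075329*(-1) + 1822500/191075329*(-1) + 102515625/3057205264*(-1) + 4844401/764301316*(-1) = -1/16 (each basis 2-blade squares to minus the product of its generators' squares); cross terms between blades sharing an index anticommute and cancel. So B^2 = -1/16.
B^2 = -1/16 — B^2 < 0, so the exponential closes trigonometrically: l = 1/4, alpha*l = pi/3, so exp(alpha B) = cos(pi/3) + (sin(pi/3)/(1/4))*B = 1/2 + (2*sqrt(3))*B.
Answer: 1/2 + 2025*sqrt(3)/13823*e13 + 2430*sqrt(3)/13823*e23 - 2700*sqrt(3)/13823*e34 - 10125*sqrt(3)/27646*e35 - 2201*sqrt(3)/13823*e36


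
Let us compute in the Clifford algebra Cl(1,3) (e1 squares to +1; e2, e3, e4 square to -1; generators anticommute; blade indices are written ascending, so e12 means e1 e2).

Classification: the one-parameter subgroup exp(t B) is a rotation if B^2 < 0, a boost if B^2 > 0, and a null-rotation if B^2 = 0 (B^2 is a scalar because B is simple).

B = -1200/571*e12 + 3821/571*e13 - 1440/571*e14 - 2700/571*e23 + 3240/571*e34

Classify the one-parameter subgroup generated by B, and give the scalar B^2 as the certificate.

B^2 term by term: the squares give (-1200/571)^2*(e12)^2 + (3821/571)^2*(e13)^2 + (-1440/571)^2*(e14)^2 + (-2700/571)^2*(e23)^2 + (3240/571)^2*(e34)^2 = 1440000/326041*(+1) + 14600041/326041*(+1) + 2073600/326041*(+1) + 7290000/326041*(-1) + 10497600/326041*(-1) = 1 (each basis 2-blade squares to minus the product of its generators' squares); cross terms between blades sharing an index anticommute and cancel; the commuting (index-disjoint) pairs give grade-4 terms 2*c*c'*(blade product), which cancel blade by blade — e1234: -7776000/326041 + 7776000/326041 = 0 — confirming B is simple. So B^2 = 1.
Answer: boost, certificate B^2 = 1. B^2 = 1 is basis-independent, so its sign is the whole story.


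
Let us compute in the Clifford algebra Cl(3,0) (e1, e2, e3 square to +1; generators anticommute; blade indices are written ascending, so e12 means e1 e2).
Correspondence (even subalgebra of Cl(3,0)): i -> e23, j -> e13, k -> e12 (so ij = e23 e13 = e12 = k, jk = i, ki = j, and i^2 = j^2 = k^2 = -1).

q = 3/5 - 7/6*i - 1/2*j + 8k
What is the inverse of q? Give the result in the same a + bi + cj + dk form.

In blades: q = 3/5 + 8*e12 - 1/2*e13 - 7/6*e23.
With qbar = 3/5 - 8*e12 + 1/2*e13 + 7/6*e23 (scalar fixed, mapped units negated), q qbar = 29687/450 (the sum of squared coefficients), so q^-1 = qbar / (29687/450) = 270/29687 - 3600/29687*e12 + 225/29687*e13 + 75/4241*e23; translating back:
Answer: 270/29687 + 75/4241*i + 225/29687*j - 3600/29687*k


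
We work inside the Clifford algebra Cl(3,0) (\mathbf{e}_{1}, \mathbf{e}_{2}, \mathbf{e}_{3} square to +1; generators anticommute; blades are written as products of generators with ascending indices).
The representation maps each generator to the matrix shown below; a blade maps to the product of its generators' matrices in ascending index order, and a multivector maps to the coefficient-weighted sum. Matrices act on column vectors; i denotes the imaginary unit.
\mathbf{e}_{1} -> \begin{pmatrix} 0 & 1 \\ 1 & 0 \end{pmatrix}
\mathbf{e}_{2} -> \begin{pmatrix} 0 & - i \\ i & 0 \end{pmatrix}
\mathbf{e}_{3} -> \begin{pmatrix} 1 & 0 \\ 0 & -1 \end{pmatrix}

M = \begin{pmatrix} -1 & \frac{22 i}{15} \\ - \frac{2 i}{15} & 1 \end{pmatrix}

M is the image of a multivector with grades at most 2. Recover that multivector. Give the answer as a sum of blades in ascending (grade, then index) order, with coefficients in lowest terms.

Method: 1, rho(e_{1}), rho(e_{2}), rho(e_{3}) form a trace-orthogonal basis of the 2x2 complex matrices (tr(X Y) = 2 if X = Y, else 0), so M = m0*1 + m1*rho(e_{1}) + m2*rho(e_{2}) + m3*rho(e_{3}) with m0 = tr(M)/2 = 0, m1 = tr(M rho(e_{1}))/2 = \frac{2 i}{3}, m2 = tr(M rho(e_{2}))/2 = - \frac{4}{5}, m3 = tr(M rho(e_{3}))/2 = -1.
Multiplying table entries, the bivector images are rho(e_{1} e_{2}) = i*rho(e_{3}), rho(e_{1} e_{3}) = -i*rho(e_{2}), rho(e_{2} e_{3}) = i*rho(e_{1}); with real blade coefficients the real parts of m0..m3 are the coefficients of 1, e_{1}, e_{2}, e_{3} and the imaginary parts give the bivectors (e_{2} e_{3}: Im m1, e_{1} e_{3}: -Im m2, e_{1} e_{2}: Im m3).
Answer: -\frac{4}{5} e_{2} - e_{3} + \frac{2}{3} e_{2} e_{3}


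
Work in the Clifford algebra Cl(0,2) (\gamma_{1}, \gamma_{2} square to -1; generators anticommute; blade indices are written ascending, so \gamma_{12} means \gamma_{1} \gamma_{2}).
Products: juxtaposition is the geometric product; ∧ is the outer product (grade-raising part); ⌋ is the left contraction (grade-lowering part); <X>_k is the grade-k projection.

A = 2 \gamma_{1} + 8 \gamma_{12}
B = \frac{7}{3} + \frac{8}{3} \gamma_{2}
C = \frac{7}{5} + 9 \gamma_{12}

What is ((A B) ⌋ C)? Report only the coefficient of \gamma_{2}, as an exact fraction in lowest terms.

step 1: -\frac{50}{3} \gamma_{1} + 24 \gamma_{12}
step 2: -216 + 150 \gamma_{2}
Answer: 150


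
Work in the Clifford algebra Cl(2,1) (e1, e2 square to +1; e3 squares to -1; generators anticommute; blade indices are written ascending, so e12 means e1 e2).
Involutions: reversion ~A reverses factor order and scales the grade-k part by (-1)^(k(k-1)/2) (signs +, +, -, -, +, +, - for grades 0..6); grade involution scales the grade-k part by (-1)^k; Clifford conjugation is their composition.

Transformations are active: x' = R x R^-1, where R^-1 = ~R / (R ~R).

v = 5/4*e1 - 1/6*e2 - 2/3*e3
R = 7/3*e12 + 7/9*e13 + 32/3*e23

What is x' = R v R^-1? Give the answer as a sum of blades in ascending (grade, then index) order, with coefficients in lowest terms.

~R = -7/3*e12 - 7/9*e13 - 32/3*e23, and R ~R = -8824/81, so R^-1 = ~R / (-8824/81).
R v = 7/54*e1 + 151/36*e2 + 29/36*e3 + 643/54*e123
Answer: 4773/4412*e1 - 89/26472*e2 + 4145/26472*e3


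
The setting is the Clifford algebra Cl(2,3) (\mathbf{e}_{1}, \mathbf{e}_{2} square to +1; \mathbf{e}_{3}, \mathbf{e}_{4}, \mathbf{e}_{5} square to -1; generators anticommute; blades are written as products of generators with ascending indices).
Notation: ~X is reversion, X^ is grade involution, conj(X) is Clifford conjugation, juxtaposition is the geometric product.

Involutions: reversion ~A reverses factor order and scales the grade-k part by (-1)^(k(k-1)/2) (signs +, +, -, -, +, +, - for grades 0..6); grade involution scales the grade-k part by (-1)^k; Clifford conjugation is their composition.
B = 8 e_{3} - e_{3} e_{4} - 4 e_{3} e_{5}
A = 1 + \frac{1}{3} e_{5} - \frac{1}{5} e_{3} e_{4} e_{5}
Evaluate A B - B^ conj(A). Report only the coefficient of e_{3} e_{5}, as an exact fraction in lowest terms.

first term: \frac{20}{3} e_{3} + \frac{4}{5} e_{4} - \frac{1}{5} e_{5} - e_{3} e_{4} - \frac{20}{3} e_{3} e_{5} + \frac{8}{5} e_{4} e_{5} - \frac{1}{3} e_{3} e_{4} e_{5}
second term: -\frac{28}{3} e_{3} + \frac{4}{5} e_{4} - \frac{1}{5} e_{5} - e_{3} e_{4} - \frac{4}{3} e_{3} e_{5} - \frac{8}{5} e_{4} e_{5} + \frac{1}{3} e_{3} e_{4} e_{5}
Answer: -\frac{16}{3}


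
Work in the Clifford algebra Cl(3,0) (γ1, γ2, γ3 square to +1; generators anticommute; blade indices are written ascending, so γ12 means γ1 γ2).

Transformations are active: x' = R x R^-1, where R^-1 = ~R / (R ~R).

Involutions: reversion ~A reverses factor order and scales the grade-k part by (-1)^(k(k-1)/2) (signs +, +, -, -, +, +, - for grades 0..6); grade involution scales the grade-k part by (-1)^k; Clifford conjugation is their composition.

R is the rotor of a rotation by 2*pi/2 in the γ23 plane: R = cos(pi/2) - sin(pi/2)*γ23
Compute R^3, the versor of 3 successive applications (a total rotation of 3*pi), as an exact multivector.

Because a rotor carries half the rotation angle, composing 3 copies of this γ23-plane rotor multiplies the phase: 3*(pi/2) = 3*pi/2, hence R^3 = cos(3*pi/2) - sin(3*pi/2)*γ23.
cos(3*pi/2) = 0 and sin(3*pi/2) = -1, so R^3 = γ23. The net rotation is 1*pi (after discarding 1 full turn, each of which contributes a factor -1 to the rotor); the rotor keeps the half-angle phase exactly.
Answer: γ23
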